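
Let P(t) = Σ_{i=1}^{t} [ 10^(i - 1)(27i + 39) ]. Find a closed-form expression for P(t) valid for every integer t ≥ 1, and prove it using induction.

P(t) = 10^t(3t + 4) - 4

We claim P(t) = 10^t(3t + 4) - 4 for all t ≥ 1.
Base step (t = 1): P(1) = 66, and the closed form gives 66. They agree.
For the inductive step, assume it holds for an arbitrary i ≥ 1, so P(i) = 10^i(3i + 4) - 4.
Then P(i+1) = P(i) + (10^i(27i + 66)) = (10^i(3i + 4) - 4) + (10^i(27i + 66)).
Simplifying, P(i+1) = 30·10^i·i + 70·10^i - 4 = 10^(i+1)(3(i+1) + 4) - 4,
which is the closed form with t = i+1.
By the principle of mathematical induction, the result holds for all t ≥ 1.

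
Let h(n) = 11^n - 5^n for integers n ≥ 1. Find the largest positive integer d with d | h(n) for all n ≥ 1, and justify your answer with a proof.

Computing the first values: h(1) = 6 and h(2) = 96; gcd(6, 96) = 6, so d ≤ 6.
We prove 6 | 11^n - 5^n for all n ≥ 1 by induction on n.
For the base case n = 1: h(1) = 6 = 6·(1), so 6 | h(1).
Suppose the result is true for n = m, i.e. 6 | h(m). Then
11^{m+1} − 5^{m+1} = 11·11^m − 5·5^m = 11·(11^m − 5^m) + (6)·5^m. The first term is divisible by 6 by the inductive hypothesis, and the second term (6)·5^m is divisible by 6 since 6 | 6. Hence 6 | h(m+1).
Hence, by induction on n, the claim holds for every n ≥ 1.
Therefore the largest such d is 6.

d = 6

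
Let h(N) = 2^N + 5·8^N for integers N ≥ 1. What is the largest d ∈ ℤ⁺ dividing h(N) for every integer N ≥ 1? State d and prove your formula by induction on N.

Computing the first values: h(1) = 42 and h(2) = 324; gcd(42, 324) = 6, so d ≤ 6.
We prove 6 | 2^N + 5·8^N for all N ≥ 1 by induction on N.
Base step (N = 1): h(1) = 42 = 6·(7), so 6 | h(1).
For the inductive step, assume it holds for an arbitrary j ≥ 1, i.e. 6 | h(j). Then
h(j+1) − 8·h(j) = (2^(j+1) + 5·8^(j+1)) − 8·(2^j + 5·8^j) = (1)·2^j·(2 − 8) = (-6)·2^j. Since 6 | h(j) by the inductive hypothesis, 6 | 8·h(j); and 6 | -6 since -6 = 6·-1. Therefore 6 | h(j+1).
Hence, by induction on N, the claim holds for every N ≥ 1.
Therefore the largest such d is 6.

d = 6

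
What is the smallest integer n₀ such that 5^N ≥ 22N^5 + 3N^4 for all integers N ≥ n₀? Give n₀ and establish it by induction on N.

At N = 8: 390625 < 733184, so the inequality fails and n₀ ≥ 9. We prove 5^N ≥ 22N^5 + 3N^4 for all N ≥ 9.
When N = 9: 5^N = 1953125 and 22N^5 + 3N^4 = 1318761, so 1953125 ≥ 1318761.
Inductive step: suppose the statement holds for some i ≥ 9, so 5^i ≥ 22i^5 + 3i^4.
Then 5^(i + 1) = 5·(5^i) ≥ 5·(22i^5 + 3i^4).
Also, for i ≥ 9 we have 5·(22i^5 + 3i^4) ≥ 22(i+1)^5 + 3(i+1)^4, since 5·(22i^5 + 3i^4) − (22(i+1)^5 + 3(i+1)^4) = 88i^5 - 98i^4 - 232i^3 - 238i^2 - 122i - 25, which is nonnegative for all i ≥ 9.
Combining, 5^(i + 1) ≥ 22(i+1)^5 + 3(i+1)^4.
This completes the induction.
Hence the smallest such n₀ is 9.

n₀ = 9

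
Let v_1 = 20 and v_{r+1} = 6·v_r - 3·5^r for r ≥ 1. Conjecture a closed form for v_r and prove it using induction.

Computing the first terms: v_1 = 20, v_2 = 105, v_3 = 555. This suggests v_r = 3·5^r + 5·6^(r - 1).
For the base case r = 1: the formula gives 20 = 20 = v_1.
For the inductive step, assume it holds for an arbitrary m ≥ 1, so v_m = 3·5^m + 5·6^(m - 1).
Then v_{m+1} = 6·v_m - 3·5^m = 6·(3·5^m + 5·6^(m - 1)) - 3·5^m = 3·5^(m + 1) + 5·6^m = 3·5^(m+1) + 5·6^((m+1) - 1),
which is the claimed formula at r = m+1.
By induction, the statement is established for all r ≥ 1.

v_r = 3·5^r + 5·6^(r - 1)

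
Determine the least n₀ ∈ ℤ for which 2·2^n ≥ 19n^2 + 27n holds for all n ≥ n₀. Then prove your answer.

At n = 10: 2048 < 2170, so the inequality fails and n₀ ≥ 11. We prove 2·2^n ≥ 19n^2 + 27n for all n ≥ 11.
For the base case n = 11: 2·2^n = 4096 and 19n^2 + 27n = 2596, so 4096 ≥ 2596.
Inductive step: assume the claim holds for n = m, so 2·2^m ≥ 19m^2 + 27m.
Then 2·2^(m + 1) = 2·(2·2^m) ≥ 2·(19m^2 + 27m).
Also, for m ≥ 11 we have 2·(19m^2 + 27m) ≥ 19(m+1)^2 + 27(m+1), since 2·(19m^2 + 27m) − (19(m+1)^2 + 27(m+1)) = 19m^2 - 11m - 46, which is nonnegative for all m ≥ 11.
Combining, 2·2^(m + 1) ≥ 19(m+1)^2 + 27(m+1).
By the principle of mathematical induction, the result holds for all n ≥ 11.
Hence the smallest such n₀ is 11.

n₀ = 11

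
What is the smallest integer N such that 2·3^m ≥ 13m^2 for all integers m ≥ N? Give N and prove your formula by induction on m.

At m = 4: 162 < 208, so the inequality fails and N ≥ 5. We prove 2·3^m ≥ 13m^2 for all m ≥ 5.
For the base case m = 5: 2·3^m = 486 and 13m^2 = 325, so 486 ≥ 325.
Inductive step: assume the claim holds for m = r, so 2·3^r ≥ 13r^2.
Then 2·3^(r + 1) = 3·(2·3^r) ≥ 3·(13r^2).
Also, for r ≥ 5 we have 3·(13r^2) ≥ 13(r+1)^2, since 3 ≥ (1 + 1/r)^2 for all r ≥ 5.
Combining, 2·3^(r + 1) ≥ 13(r+1)^2.
Hence, by induction on m, the claim holds for every m ≥ 5.
Hence the smallest such N is 5.

N = 5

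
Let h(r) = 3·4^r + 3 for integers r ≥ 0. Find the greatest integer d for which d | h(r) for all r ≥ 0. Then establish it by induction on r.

Computing the first values: h(0) = 6 and h(1) = 15; gcd(6, 15) = 3, so d ≤ 3.
We prove 3 | 3·4^r + 3 for all r ≥ 0 by induction on r.
Base case (r = 0): h(0) = 6 = 3·(2), so 3 | h(0).
Suppose the result is true for r = m, i.e. 3 | h(m). Then
h(m+1) = 3·4^(m+1) + 3 = 4·(3·4^m + 3) - 9 = 4·h(m) - 9. The first term is divisible by 3 by the inductive hypothesis, and -9 is divisible by 3. Hence 3 | h(m+1).
By the principle of mathematical induction, the result holds for all r ≥ 0.
Therefore the largest such d is 3.

d = 3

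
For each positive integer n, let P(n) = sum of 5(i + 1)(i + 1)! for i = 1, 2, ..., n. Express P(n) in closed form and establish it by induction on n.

We claim P(n) = 5(n + 2)! - 10 for all n ≥ 1.
For the base case n = 1: P(1) = 20, and the closed form gives 20. They agree.
Suppose the result is true for n = i, so P(i) = 5(i + 2)! - 10.
Then P(i+1) = P(i) + (5(i + 2)(i + 2)!) = (5(i + 2)! - 10) + (5(i + 2)(i + 2)!).
Simplifying, P(i+1) = 5((i+1) + 2)! - 10,
which is the closed form with n = i+1.
By the principle of mathematical induction, the result holds for all n ≥ 1.

P(n) = 5(n + 2)! - 10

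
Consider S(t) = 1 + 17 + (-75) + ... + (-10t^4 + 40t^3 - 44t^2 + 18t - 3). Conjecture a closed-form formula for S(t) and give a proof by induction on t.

S(t) = -t(2t^4 - 5t^3 - 2t^2 + 3t + 1)

We claim S(t) = -t(2t^4 - 5t^3 - 2t^2 + 3t + 1) for all t ≥ 1.
Base step (t = 1): S(1) = 1, and the closed form gives 1. They agree.
For the inductive step, assume it holds for an arbitrary r ≥ 1, so S(r) = r(-2r^4 + 5r^3 + 2r^2 - 3r - 1).
Then S(r+1) = S(r) + (-10r^4 + 16r^2 + 10r + 1) = (r(-2r^4 + 5r^3 + 2r^2 - 3r - 1)) + (-10r^4 + 16r^2 + 10r + 1).
Simplifying, S(r+1) = -(r + 1)(2r^4 + 3r^3 - 5r^2 - 8r - 1) = -(r+1)(2(r+1)^4 - 5(r+1)^3 - 2(r+1)^2 + 3(r+1) + 1),
which is the closed form with t = r+1.
This completes the induction.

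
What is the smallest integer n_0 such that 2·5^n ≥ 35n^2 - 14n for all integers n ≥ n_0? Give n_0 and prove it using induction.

n_0 = 4

At n = 3: 250 < 273, so the inequality fails and n_0 ≥ 4. We prove 2·5^n ≥ 35n^2 - 14n for all n ≥ 4.
Base step (n = 4): 2·5^n = 1250 and 35n^2 - 14n = 504, so 1250 ≥ 504.
For the inductive step, assume it holds for an arbitrary p ≥ 4, so 2·5^p ≥ 35p^2 - 14p.
Then 2·5^(p + 1) = 5·(2·5^p) ≥ 5·(35p^2 - 14p).
Also, for p ≥ 4 we have 5·(35p^2 - 14p) ≥ 35(p+1)^2 - 14(p+1), since 5·(35p^2 - 14p) − (35(p+1)^2 - 14(p+1)) = 140p^2 - 126p - 21, which is nonnegative for all p ≥ 4.
Combining, 2·5^(p + 1) ≥ 35(p+1)^2 - 14(p+1).
By the principle of mathematical induction, the result holds for all n ≥ 4.
Hence the smallest such n_0 is 4.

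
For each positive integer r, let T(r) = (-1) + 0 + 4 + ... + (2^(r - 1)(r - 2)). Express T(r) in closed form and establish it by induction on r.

We claim T(r) = 2^r(r - 3) + 3 for all r ≥ 1.
For the base case r = 1: T(1) = -1, and the closed form gives -1. They agree.
Inductive step: suppose the statement holds for some m ≥ 1, so T(m) = 2^m(m - 3) + 3.
Then T(m+1) = T(m) + (2^m(m - 1)) = (2^m(m - 3) + 3) + (2^m(m - 1)).
Simplifying, T(m+1) = 2^(m + 1)m - 2^(m + 2) + 3 = 2^(m+1)((m+1) - 3) + 3,
which is the closed form with r = m+1.
This completes the induction.

T(r) = 2^r(r - 3) + 3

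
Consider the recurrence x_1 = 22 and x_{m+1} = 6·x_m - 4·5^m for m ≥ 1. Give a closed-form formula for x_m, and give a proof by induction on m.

x_m = 4·5^m + 2·6^(m - 1)

Computing the first terms: x_1 = 22, x_2 = 112, x_3 = 572. This suggests x_m = 4·5^m + 2·6^(m - 1).
When m = 1: the formula gives 22 = 22 = x_1.
For the inductive step, assume it holds for an arbitrary i ≥ 1, so x_i = 4·5^i + 2·6^(i - 1).
Then x_{i+1} = 6·x_i - 4·5^i = 6·(4·5^i + 2·6^(i - 1)) - 4·5^i = 4·5^(i + 1) + 2·6^i = 4·5^(i+1) + 2·6^((i+1) - 1),
which is the claimed formula at m = i+1.
By induction, the statement is established for all m ≥ 1.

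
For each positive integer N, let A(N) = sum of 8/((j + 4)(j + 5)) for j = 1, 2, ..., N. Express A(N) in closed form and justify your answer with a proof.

A(N) = 8N/(5(N + 5))

We claim A(N) = 8N/(5(N + 5)) for all N ≥ 1.
For the base case N = 1: A(1) = 4/15, and the closed form gives 4/15. They agree.
Suppose the result is true for N = j, so A(j) = 8j/(5(j + 5)).
Then A(j+1) = A(j) + (8/((j + 5)(j + 6))) = (8j/(5(j + 5))) + (8/((j + 5)(j + 6))).
Simplifying, A(j+1) = 8(j + 1)/(5(j + 6)) = 8(j+1)/(5((j+1) + 5)),
which is the closed form with N = j+1.
Hence, by induction on N, the claim holds for every N ≥ 1.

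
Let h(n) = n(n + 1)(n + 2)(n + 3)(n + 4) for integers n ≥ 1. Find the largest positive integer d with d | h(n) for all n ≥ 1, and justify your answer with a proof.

Computing the first values: h(1) = 120 and h(2) = 720; gcd(120, 720) = 120, so d ≤ 120.
We prove 120 | n(n + 1)(n + 2)(n + 3)(n + 4) for all n ≥ 1 by induction on n.
Base step (n = 1): h(1) = 120 = 120·(1), so 120 | h(1).
For the inductive step, assume it holds for an arbitrary r ≥ 1, i.e. 120 | h(r). Then
h(r+1) − h(r) = (r+1)·(r+2)·(r+3)·(r+4)·(r+5) − r·(r+1)·(r+2)·(r+3)·(r+4) = (r+1)·(r+2)·(r+3)·(r+4)·[(r+5) − r] = 5·(r+1)·(r+2)·(r+3)·(r+4). The product of 4 consecutive integers is divisible by (4)! = 24, so h(r+1) − h(r) is divisible by 5·24 = 120. By the inductive hypothesis 120 | h(r), hence 120 | h(r+1).
By induction, the statement is established for all n ≥ 1.
Therefore the largest such d is 120.

d = 120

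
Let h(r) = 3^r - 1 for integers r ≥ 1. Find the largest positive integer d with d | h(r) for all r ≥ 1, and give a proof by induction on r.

d = 2

Computing the first values: h(1) = 2 and h(2) = 8; gcd(2, 8) = 2, so d ≤ 2.
We prove 2 | 3^r - 1 for all r ≥ 1 by induction on r.
For the base case r = 1: h(1) = 2 = 2·(1), so 2 | h(1).
Suppose the result is true for r = m, i.e. 2 | h(m). Then
3^{m+1} − 1^{m+1} = 3·3^m − 1·1^m = 3·(3^m − 1^m) + (2)·1^m. The first term is divisible by 2 by the inductive hypothesis, and the second term (2)·1^m is divisible by 2 since 2 | 2. Hence 2 | h(m+1).
By the principle of mathematical induction, the result holds for all r ≥ 1.
Therefore the largest such d is 2.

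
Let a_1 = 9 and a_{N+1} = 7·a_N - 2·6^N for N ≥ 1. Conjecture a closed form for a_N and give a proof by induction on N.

Computing the first terms: a_1 = 9, a_2 = 51, a_3 = 285. This suggests a_N = 2·6^N - 3·7^(N - 1).
Base step (N = 1): the formula gives 9 = 9 = a_1.
Inductive step: assume the claim holds for N = m, so a_m = 2·6^m - 3·7^(m - 1).
Then a_{m+1} = 7·a_m - 2·6^m = 7·(2·6^m - 3·7^(m - 1)) - 2·6^m = 2·6^(m + 1) - 3·7^m = 2·6^(m+1) - 3·7^((m+1) - 1),
which is the claimed formula at N = m+1.
This completes the induction.

a_N = 2·6^N - 3·7^(N - 1)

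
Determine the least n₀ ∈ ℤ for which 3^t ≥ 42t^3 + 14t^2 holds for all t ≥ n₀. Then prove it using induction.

n₀ = 10

At t = 9: 19683 < 31752, so the inequality fails and n₀ ≥ 10. We prove 3^t ≥ 42t^3 + 14t^2 for all t ≥ 10.
Base case (t = 10): 3^t = 59049 and 42t^3 + 14t^2 = 43400, so 59049 ≥ 43400.
Inductive step: suppose the statement holds for some k ≥ 10, so 3^k ≥ 42k^3 + 14k^2.
Then 3^(k + 1) = 3·(3^k) ≥ 3·(42k^3 + 14k^2).
Also, for k ≥ 10 we have 3·(42k^3 + 14k^2) ≥ 42(k+1)^3 + 14(k+1)^2, since 3·(42k^3 + 14k^2) − (42(k+1)^3 + 14(k+1)^2) = 84k^3 - 98k^2 - 154k - 56, which is nonnegative for all k ≥ 10.
Combining, 3^(k + 1) ≥ 42(k+1)^3 + 14(k+1)^2.
By the principle of mathematical induction, the result holds for all t ≥ 10.
Hence the smallest such n₀ is 10.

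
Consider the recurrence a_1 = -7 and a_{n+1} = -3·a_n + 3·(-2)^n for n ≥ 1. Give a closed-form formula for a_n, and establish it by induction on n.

a_n = 3(-2)^n - (-3)^(n - 1)

Computing the first terms: a_1 = -7, a_2 = 15, a_3 = -33. This suggests a_n = 3(-2)^n - (-3)^(n - 1).
Base case (n = 1): the formula gives -7 = -7 = a_1.
Inductive step: suppose the statement holds for some p ≥ 1, so a_p = 3(-2)^p - (-3)^(p - 1).
Then a_{p+1} = -3·a_p + 3·(-2)^p = -3·(3(-2)^p - (-3)^(p - 1)) + 3·(-2)^p = 3(-2)^(p + 1) - (-3)^p = 3(-2)^(p+1) - (-3)^((p+1) - 1),
which is the claimed formula at n = p+1.
By the principle of mathematical induction, the result holds for all n ≥ 1.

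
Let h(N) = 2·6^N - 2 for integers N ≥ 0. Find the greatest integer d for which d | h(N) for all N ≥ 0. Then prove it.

Computing the first values: h(0) = 0 and h(1) = 10; gcd(0, 10) = 10, so d ≤ 10.
We prove 10 | 2·6^N - 2 for all N ≥ 0 by induction on N.
For the base case N = 0: h(0) = 0 = 10·(0), so 10 | h(0).
For the inductive step, assume it holds for an arbitrary m ≥ 0, i.e. 10 | h(m). Then
h(m+1) = 2·6^(m+1) - 2 = 6·(2·6^m - 2) + 10 = 6·h(m) + 10. The first term is divisible by 10 by the inductive hypothesis, and 10 is divisible by 10. Hence 10 | h(m+1).
By the principle of mathematical induction, the result holds for all N ≥ 0.
Therefore the largest such d is 10.

d = 10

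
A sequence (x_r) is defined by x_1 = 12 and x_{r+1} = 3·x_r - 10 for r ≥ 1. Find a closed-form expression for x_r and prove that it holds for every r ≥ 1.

Computing the first terms: x_1 = 12, x_2 = 26, x_3 = 68. This suggests x_r = 7·3^(r - 1) + 5.
When r = 1: the formula gives 12 = 12 = x_1.
Inductive step: assume the claim holds for r = k, so x_k = 7·3^(k - 1) + 5.
Then x_{k+1} = 3·x_k - 10 = 3·(7·3^(k - 1) + 5) - 10 = 7·3^k + 5 = 7·3^((k+1) - 1) + 5,
which is the claimed formula at r = k+1.
By induction, the statement is established for all r ≥ 1.

x_r = 7·3^(r - 1) + 5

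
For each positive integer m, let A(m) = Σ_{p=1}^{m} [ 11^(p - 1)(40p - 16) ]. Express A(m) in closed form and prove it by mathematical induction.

We claim A(m) = 2·11^m(2m - 1) + 2 for all m ≥ 1.
Base step (m = 1): A(1) = 24, and the closed form gives 24. They agree.
For the inductive step, assume it holds for an arbitrary p ≥ 1, so A(p) = 2·11^p(2p - 1) + 2.
Then A(p+1) = A(p) + (11^p(40p + 24)) = (2·11^p(2p - 1) + 2) + (11^p(40p + 24)).
Simplifying, A(p+1) = 44·11^p·p + 22·11^p + 2 = 2·11^(p+1)(2(p+1) - 1) + 2,
which is the closed form with m = p+1.
By induction, the statement is established for all m ≥ 1.

A(m) = 2·11^m(2m - 1) + 2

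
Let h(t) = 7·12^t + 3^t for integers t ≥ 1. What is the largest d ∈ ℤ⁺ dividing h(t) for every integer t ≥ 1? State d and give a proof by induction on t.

d = 3

Computing the first values: h(1) = 87 and h(2) = 1017; gcd(87, 1017) = 3, so d ≤ 3.
We prove 3 | 7·12^t + 3^t for all t ≥ 1 by induction on t.
For the base case t = 1: h(1) = 87 = 3·(29), so 3 | h(1).
Inductive step: assume the claim holds for t = p, i.e. 3 | h(p). Then
h(p+1) − 12·h(p) = (7·12^(p+1) + 3^(p+1)) − 12·(7·12^p + 3^p) = (1)·3^p·(3 − 12) = (-9)·3^p. Since 3 | h(p) by the inductive hypothesis, 3 | 12·h(p); and 3 | -9 since -9 = 3·-3. Therefore 3 | h(p+1).
Hence, by induction on t, the claim holds for every t ≥ 1.
Therefore the largest such d is 3.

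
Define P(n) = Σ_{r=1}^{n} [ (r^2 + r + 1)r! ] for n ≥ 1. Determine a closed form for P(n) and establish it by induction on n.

We claim P(n) = (n + 1)(n + 1)! - 1 for all n ≥ 1.
Base case (n = 1): P(1) = 3, and the closed form gives 3. They agree.
Suppose the result is true for n = r, so P(r) = (r + 1)(r + 1)! - 1.
Then P(r+1) = P(r) + ((r^2 + 3r + 3)(r + 1)!) = ((r + 1)(r + 1)! - 1) + ((r^2 + 3r + 3)(r + 1)!).
Simplifying, P(r+1) = ((r+1) + 1)((r+1) + 1)! - 1,
which is the closed form with n = r+1.
This completes the induction.

P(n) = (n + 1)(n + 1)! - 1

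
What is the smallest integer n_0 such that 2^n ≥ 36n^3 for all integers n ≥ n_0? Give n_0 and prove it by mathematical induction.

n_0 = 18

At n = 17: 131072 < 176868, so the inequality fails and n_0 ≥ 18. We prove 2^n ≥ 36n^3 for all n ≥ 18.
When n = 18: 2^n = 262144 and 36n^3 = 209952, so 262144 ≥ 209952.
Inductive step: assume the claim holds for n = j, so 2^j ≥ 36j^3.
Then 2^(j + 1) = 2·(2^j) ≥ 2·(36j^3).
Also, for j ≥ 18 we have 2·(36j^3) ≥ 36(j+1)^3, since 2 ≥ (1 + 1/j)^3 for all j ≥ 18.
Combining, 2^(j + 1) ≥ 36(j+1)^3.
This completes the induction.
Hence the smallest such n_0 is 18.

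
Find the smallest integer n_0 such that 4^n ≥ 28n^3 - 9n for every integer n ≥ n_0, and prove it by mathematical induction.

n_0 = 7

At n = 6: 4096 < 5994, so the inequality fails and n_0 ≥ 7. We prove 4^n ≥ 28n^3 - 9n for all n ≥ 7.
Base case (n = 7): 4^n = 16384 and 28n^3 - 9n = 9541, so 16384 ≥ 9541.
Suppose the result is true for n = j, so 4^j ≥ 28j^3 - 9j.
Then 4^(j + 1) = 4·(4^j) ≥ 4·(28j^3 - 9j).
Also, for j ≥ 7 we have 4·(28j^3 - 9j) ≥ 28(j+1)^3 - 9(j+1), since 4·(28j^3 - 9j) − (28(j+1)^3 - 9(j+1)) = 84j^3 - 84j^2 - 111j - 19, which is nonnegative for all j ≥ 7.
Combining, 4^(j + 1) ≥ 28(j+1)^3 - 9(j+1).
This completes the induction.
Hence the smallest such n_0 is 7.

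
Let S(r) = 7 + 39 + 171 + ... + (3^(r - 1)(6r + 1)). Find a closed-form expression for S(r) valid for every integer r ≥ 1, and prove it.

S(r) = 3^r(3r - 1) + 1

We claim S(r) = 3^r(3r - 1) + 1 for all r ≥ 1.
When r = 1: S(1) = 7, and the closed form gives 7. They agree.
For the inductive step, assume it holds for an arbitrary p ≥ 1, so S(p) = 3^p(3p - 1) + 1.
Then S(p+1) = S(p) + (3^p(6p + 7)) = (3^p(3p - 1) + 1) + (3^p(6p + 7)).
Simplifying, S(p+1) = 9·3^p·p + 6·3^p + 1 = 3^(p+1)(3(p+1) - 1) + 1,
which is the closed form with r = p+1.
This completes the induction.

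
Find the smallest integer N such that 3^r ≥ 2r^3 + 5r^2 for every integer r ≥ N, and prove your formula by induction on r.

At r = 5: 243 < 375, so the inequality fails and N ≥ 6. We prove 3^r ≥ 2r^3 + 5r^2 for all r ≥ 6.
When r = 6: 3^r = 729 and 2r^3 + 5r^2 = 612, so 729 ≥ 612.
For the inductive step, assume it holds for an arbitrary k ≥ 6, so 3^k ≥ 2k^3 + 5k^2.
Then 3^(k + 1) = 3·(3^k) ≥ 3·(2k^3 + 5k^2).
Also, for k ≥ 6 we have 3·(2k^3 + 5k^2) ≥ 2(k+1)^3 + 5(k+1)^2, since 3·(2k^3 + 5k^2) − (2(k+1)^3 + 5(k+1)^2) = 4k^3 + 4k^2 - 16k - 7, which is nonnegative for all k ≥ 6.
Combining, 3^(k + 1) ≥ 2(k+1)^3 + 5(k+1)^2.
By induction, the statement is established for all r ≥ 6.
Hence the smallest such N is 6.

N = 6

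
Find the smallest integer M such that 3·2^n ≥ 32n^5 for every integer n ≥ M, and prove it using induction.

At n = 27: 402653184 < 459165024, so the inequality fails and M ≥ 28. We prove 3·2^n ≥ 32n^5 for all n ≥ 28.
Base step (n = 28): 3·2^n = 805306368 and 32n^5 = 550731776, so 805306368 ≥ 550731776.
Inductive step: suppose the statement holds for some r ≥ 28, so 3·2^r ≥ 32r^5.
Then 3·2^(r + 1) = 2·(3·2^r) ≥ 2·(32r^5).
Also, for r ≥ 28 we have 2·(32r^5) ≥ 32(r+1)^5, since 2 ≥ (1 + 1/r)^5 for all r ≥ 28.
Combining, 3·2^(r + 1) ≥ 32(r+1)^5.
By induction, the statement is established for all n ≥ 28.
Hence the smallest such M is 28.

M = 28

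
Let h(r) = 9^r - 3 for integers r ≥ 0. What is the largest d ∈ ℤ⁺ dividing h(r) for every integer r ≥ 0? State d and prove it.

Computing the first values: h(0) = -2 and h(1) = 6; gcd(-2, 6) = 2, so d ≤ 2.
We prove 2 | 9^r - 3 for all r ≥ 0 by induction on r.
Base case (r = 0): h(0) = -2 = 2·(-1), so 2 | h(0).
Inductive step: suppose the statement holds for some i ≥ 0, i.e. 2 | h(i). Then
h(i+1) = 9^(i+1) - 3 = 9·(9^i - 3) + 24 = 9·h(i) + 24. The first term is divisible by 2 by the inductive hypothesis, and 24 is divisible by 2. Hence 2 | h(i+1).
Hence, by induction on r, the claim holds for every r ≥ 0.
Therefore the largest such d is 2.

d = 2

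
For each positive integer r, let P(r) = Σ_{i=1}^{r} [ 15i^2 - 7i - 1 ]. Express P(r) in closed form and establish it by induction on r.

P(r) = r(5r^2 + 4r - 2)

We claim P(r) = r(5r^2 + 4r - 2) for all r ≥ 1.
For the base case r = 1: P(1) = 7, and the closed form gives 7. They agree.
Suppose the result is true for r = i, so P(i) = i(5i^2 + 4i - 2).
Then P(i+1) = P(i) + (15i^2 + 23i + 7) = (i(5i^2 + 4i - 2)) + (15i^2 + 23i + 7).
Simplifying, P(i+1) = (i + 1)(5i^2 + 14i + 7) = (i+1)(5(i+1)^2 + 4(i+1) - 2),
which is the closed form with r = i+1.
Hence, by induction on r, the claim holds for every r ≥ 1.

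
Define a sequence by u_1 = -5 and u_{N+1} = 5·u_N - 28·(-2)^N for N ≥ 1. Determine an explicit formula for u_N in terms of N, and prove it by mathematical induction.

u_N = (-2)^(N + 2) + 3·5^(N - 1)

Computing the first terms: u_1 = -5, u_2 = 31, u_3 = 43. This suggests u_N = (-2)^(N + 2) + 3·5^(N - 1).
When N = 1: the formula gives -5 = -5 = u_1.
Inductive step: suppose the statement holds for some p ≥ 1, so u_p = (-2)^(p + 2) + 3·5^(p - 1).
Then u_{p+1} = 5·u_p - 28·(-2)^p = 5·((-2)^(p + 2) + 3·5^(p - 1)) - 28·(-2)^p = (-2)^(p + 3) + 3·5^p = (-2)^((p+1) + 2) + 3·5^((p+1) - 1),
which is the claimed formula at N = p+1.
By induction, the statement is established for all N ≥ 1.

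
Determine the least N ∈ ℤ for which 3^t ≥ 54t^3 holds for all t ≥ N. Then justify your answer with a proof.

At t = 9: 19683 < 39366, so the inequality fails and N ≥ 10. We prove 3^t ≥ 54t^3 for all t ≥ 10.
Base case (t = 10): 3^t = 59049 and 54t^3 = 54000, so 59049 ≥ 54000.
Inductive step: suppose the statement holds for some k ≥ 10, so 3^k ≥ 54k^3.
Then 3^(k + 1) = 3·(3^k) ≥ 3·(54k^3).
Also, for k ≥ 10 we have 3·(54k^3) ≥ 54(k+1)^3, since 3 ≥ (1 + 1/k)^3 for all k ≥ 10.
Combining, 3^(k + 1) ≥ 54(k+1)^3.
Hence, by induction on t, the claim holds for every t ≥ 10.
Hence the smallest such N is 10.

N = 10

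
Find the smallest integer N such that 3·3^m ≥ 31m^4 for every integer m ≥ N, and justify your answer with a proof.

At m = 10: 177147 < 310000, so the inequality fails and N ≥ 11. We prove 3·3^m ≥ 31m^4 for all m ≥ 11.
When m = 11: 3·3^m = 531441 and 31m^4 = 453871, so 531441 ≥ 453871.
For the inductive step, assume it holds for an arbitrary i ≥ 11, so 3·3^i ≥ 31i^4.
Then 3·3^(i + 1) = 3·(3·3^i) ≥ 3·(31i^4).
Also, for i ≥ 11 we have 3·(31i^4) ≥ 31(i+1)^4, since 3 ≥ (1 + 1/i)^4 for all i ≥ 11.
Combining, 3·3^(i + 1) ≥ 31(i+1)^4.
By the principle of mathematical induction, the result holds for all m ≥ 11.
Hence the smallest such N is 11.

N = 11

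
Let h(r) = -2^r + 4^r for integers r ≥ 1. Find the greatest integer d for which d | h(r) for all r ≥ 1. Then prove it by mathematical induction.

d = 2

Computing the first values: h(1) = 2 and h(2) = 12; gcd(2, 12) = 2, so d ≤ 2.
We prove 2 | -2^r + 4^r for all r ≥ 1 by induction on r.
Base case (r = 1): h(1) = 2 = 2·(1), so 2 | h(1).
For the inductive step, assume it holds for an arbitrary p ≥ 1, i.e. 2 | h(p). Then
4^{p+1} − 2^{p+1} = 4·4^p − 2·2^p = 4·(4^p − 2^p) + (2)·2^p. The first term is divisible by 2 by the inductive hypothesis, and the second term (2)·2^p is divisible by 2 since 2 | 2. Hence 2 | h(p+1).
Hence, by induction on r, the claim holds for every r ≥ 1.
Therefore the largest such d is 2.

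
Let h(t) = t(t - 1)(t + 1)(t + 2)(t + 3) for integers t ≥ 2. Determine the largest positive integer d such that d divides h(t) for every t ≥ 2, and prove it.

d = 120

Computing the first values: h(2) = 120 and h(3) = 720; gcd(120, 720) = 120, so d ≤ 120.
We prove 120 | t(t - 1)(t + 1)(t + 2)(t + 3) for all t ≥ 2 by induction on t.
Base step (t = 2): h(2) = 120 = 120·(1), so 120 | h(2).
For the inductive step, assume it holds for an arbitrary k ≥ 2, i.e. 120 | h(k). Then
h(k+1) − h(k) = k·(k+1)·(k+2)·(k+3)·(k+4) − (k-1)·k·(k+1)·(k+2)·(k+3) = k·(k+1)·(k+2)·(k+3)·[(k+4) − (k-1)] = 5·k·(k+1)·(k+2)·(k+3). The product of 4 consecutive integers is divisible by (4)! = 24, so h(k+1) − h(k) is divisible by 5·24 = 120. By the inductive hypothesis 120 | h(k), hence 120 | h(k+1).
By induction, the statement is established for all t ≥ 2.
Therefore the largest such d is 120.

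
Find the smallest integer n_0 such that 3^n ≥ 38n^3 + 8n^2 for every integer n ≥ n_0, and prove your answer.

At n = 9: 19683 < 28350, so the inequality fails and n_0 ≥ 10. We prove 3^n ≥ 38n^3 + 8n^2 for all n ≥ 10.
Base step (n = 10): 3^n = 59049 and 38n^3 + 8n^2 = 38800, so 59049 ≥ 38800.
Suppose the result is true for n = k, so 3^k ≥ 38k^3 + 8k^2.
Then 3^(k + 1) = 3·(3^k) ≥ 3·(38k^3 + 8k^2).
Also, for k ≥ 10 we have 3·(38k^3 + 8k^2) ≥ 38(k+1)^3 + 8(k+1)^2, since 3·(38k^3 + 8k^2) − (38(k+1)^3 + 8(k+1)^2) = 76k^3 - 98k^2 - 130k - 46, which is nonnegative for all k ≥ 10.
Combining, 3^(k + 1) ≥ 38(k+1)^3 + 8(k+1)^2.
Hence, by induction on n, the claim holds for every n ≥ 10.
Hence the smallest such n_0 is 10.

n_0 = 10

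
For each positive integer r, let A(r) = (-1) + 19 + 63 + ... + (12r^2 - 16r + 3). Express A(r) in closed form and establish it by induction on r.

A(r) = r(4r^2 - 2r - 3)

We claim A(r) = r(4r^2 - 2r - 3) for all r ≥ 1.
For the base case r = 1: A(1) = -1, and the closed form gives -1. They agree.
Inductive step: assume the claim holds for r = m, so A(m) = m(4m^2 - 2m - 3).
Then A(m+1) = A(m) + (12m^2 + 8m - 1) = (m(4m^2 - 2m - 3)) + (12m^2 + 8m - 1).
Simplifying, A(m+1) = (m + 1)(4m^2 + 6m - 1) = (m+1)(4(m+1)^2 - 2(m+1) - 3),
which is the closed form with r = m+1.
By induction, the statement is established for all r ≥ 1.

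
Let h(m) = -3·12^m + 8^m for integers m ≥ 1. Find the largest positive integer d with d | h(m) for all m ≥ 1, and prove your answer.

d = 4

Computing the first values: h(1) = -28 and h(2) = -368; gcd(-28, -368) = 4, so d ≤ 4.
We prove 4 | -3·12^m + 8^m for all m ≥ 1 by induction on m.
Base step (m = 1): h(1) = -28 = 4·(-7), so 4 | h(1).
Suppose the result is true for m = i, i.e. 4 | h(i). Then
h(i+1) − 12·h(i) = (-3·12^(i+1) + 8^(i+1)) − 12·(-3·12^i + 8^i) = (1)·8^i·(8 − 12) = (-4)·8^i. Since 4 | h(i) by the inductive hypothesis, 4 | 12·h(i); and 4 | -4 since -4 = 4·-1. Therefore 4 | h(i+1).
Hence, by induction on m, the claim holds for every m ≥ 1.
Therefore the largest such d is 4.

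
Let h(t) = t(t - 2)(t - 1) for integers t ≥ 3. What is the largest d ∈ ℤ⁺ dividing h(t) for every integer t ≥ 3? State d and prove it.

Computing the first values: h(3) = 6 and h(4) = 24; gcd(6, 24) = 6, so d ≤ 6.
We prove 6 | t(t - 2)(t - 1) for all t ≥ 3 by induction on t.
For the base case t = 3: h(3) = 6 = 6·(1), so 6 | h(3).
Inductive step: suppose the statement holds for some m ≥ 3, i.e. 6 | h(m). Then
h(m+1) − h(m) = (m-1)·m·(m+1) − (m-2)·(m-1)·m = (m-1)·m·[(m+1) − (m-2)] = 3·(m-1)·m. The product of 2 consecutive integers is divisible by (2)! = 2, so h(m+1) − h(m) is divisible by 3·2 = 6. By the inductive hypothesis 6 | h(m), hence 6 | h(m+1).
By induction, the statement is established for all t ≥ 3.
Therefore the largest such d is 6.

d = 6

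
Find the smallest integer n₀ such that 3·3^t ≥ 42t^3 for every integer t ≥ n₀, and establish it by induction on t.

At t = 8: 19683 < 21504, so the inequality fails and n₀ ≥ 9. We prove 3·3^t ≥ 42t^3 for all t ≥ 9.
When t = 9: 3·3^t = 59049 and 42t^3 = 30618, so 59049 ≥ 30618.
Suppose the result is true for t = p, so 3·3^p ≥ 42p^3.
Then 3·3^(p + 1) = 3·(3·3^p) ≥ 3·(42p^3).
Also, for p ≥ 9 we have 3·(42p^3) ≥ 42(p+1)^3, since 3 ≥ (1 + 1/p)^3 for all p ≥ 9.
Combining, 3·3^(p + 1) ≥ 42(p+1)^3.
This completes the induction.
Hence the smallest such n₀ is 9.

n₀ = 9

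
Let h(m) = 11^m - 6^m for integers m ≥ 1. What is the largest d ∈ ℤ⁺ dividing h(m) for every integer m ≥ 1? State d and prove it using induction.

d = 5

Computing the first values: h(1) = 5 and h(2) = 85; gcd(5, 85) = 5, so d ≤ 5.
We prove 5 | 11^m - 6^m for all m ≥ 1 by induction on m.
For the base case m = 1: h(1) = 5 = 5·(1), so 5 | h(1).
Inductive step: assume the claim holds for m = k, i.e. 5 | h(k). Then
11^{k+1} − 6^{k+1} = 11·11^k − 6·6^k = 11·(11^k − 6^k) + (5)·6^k. The first term is divisible by 5 by the inductive hypothesis, and the second term (5)·6^k is divisible by 5 since 5 | 5. Hence 5 | h(k+1).
By induction, the statement is established for all m ≥ 1.
Therefore the largest such d is 5.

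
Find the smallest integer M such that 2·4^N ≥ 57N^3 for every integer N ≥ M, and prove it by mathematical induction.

M = 7

At N = 6: 8192 < 12312, so the inequality fails and M ≥ 7. We prove 2·4^N ≥ 57N^3 for all N ≥ 7.
For the base case N = 7: 2·4^N = 32768 and 57N^3 = 19551, so 32768 ≥ 19551.
Suppose the result is true for N = p, so 2·4^p ≥ 57p^3.
Then 2·4^(p + 1) = 4·(2·4^p) ≥ 4·(57p^3).
Also, for p ≥ 7 we have 4·(57p^3) ≥ 57(p+1)^3, since 4 ≥ (1 + 1/p)^3 for all p ≥ 7.
Combining, 2·4^(p + 1) ≥ 57(p+1)^3.
By the principle of mathematical induction, the result holds for all N ≥ 7.
Hence the smallest such M is 7.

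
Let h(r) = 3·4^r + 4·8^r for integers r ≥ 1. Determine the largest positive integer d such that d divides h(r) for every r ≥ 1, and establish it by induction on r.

d = 4

Computing the first values: h(1) = 44 and h(2) = 304; gcd(44, 304) = 4, so d ≤ 4.
We prove 4 | 3·4^r + 4·8^r for all r ≥ 1 by induction on r.
Base case (r = 1): h(1) = 44 = 4·(11), so 4 | h(1).
For the inductive step, assume it holds for an arbitrary m ≥ 1, i.e. 4 | h(m). Then
h(m+1) − 8·h(m) = (3·4^(m+1) + 4·8^(m+1)) − 8·(3·4^m + 4·8^m) = (3)·4^m·(4 − 8) = (-12)·4^m. Since 4 | h(m) by the inductive hypothesis, 4 | 8·h(m); and 4 | -12 since -12 = 4·-3. Therefore 4 | h(m+1).
By induction, the statement is established for all r ≥ 1.
Therefore the largest such d is 4.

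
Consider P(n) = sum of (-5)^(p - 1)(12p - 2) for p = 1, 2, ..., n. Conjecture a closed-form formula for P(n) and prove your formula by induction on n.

P(n) = -2(-5)^n·n

We claim P(n) = -2(-5)^n·n for all n ≥ 1.
When n = 1: P(1) = 10, and the closed form gives 10. They agree.
Inductive step: assume the claim holds for n = p, so P(p) = -2(-5)^p·p.
Then P(p+1) = P(p) + ((-5)^p(12p + 10)) = (-2(-5)^p·p) + ((-5)^p(12p + 10)).
Simplifying, P(p+1) = 10(-5)^p(p + 1) = -2(-5)^(p+1)·(p+1),
which is the closed form with n = p+1.
Hence, by induction on n, the claim holds for every n ≥ 1.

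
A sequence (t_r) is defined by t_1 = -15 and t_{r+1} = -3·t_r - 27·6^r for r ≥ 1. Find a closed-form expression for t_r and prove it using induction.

Computing the first terms: t_1 = -15, t_2 = -117, t_3 = -621. This suggests t_r = -(-3)^r - 3·6^r.
For the base case r = 1: the formula gives -15 = -15 = t_1.
Suppose the result is true for r = p, so t_p = -(-3)^p - 3·6^p.
Then t_{p+1} = -3·t_p - 27·6^p = -3·(-(-3)^p - 3·6^p) - 27·6^p = -(-3)^(p + 1) - 3·6^(p + 1),
which is the claimed formula at r = p+1.
By the principle of mathematical induction, the result holds for all r ≥ 1.

t_r = -(-3)^r - 3·6^r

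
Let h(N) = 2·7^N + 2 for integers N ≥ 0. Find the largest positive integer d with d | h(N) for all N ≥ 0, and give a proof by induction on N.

d = 4

Computing the first values: h(0) = 4 and h(1) = 16; gcd(4, 16) = 4, so d ≤ 4.
We prove 4 | 2·7^N + 2 for all N ≥ 0 by induction on N.
Base step (N = 0): h(0) = 4 = 4·(1), so 4 | h(0).
Suppose the result is true for N = i, i.e. 4 | h(i). Then
h(i+1) = 2·7^(i+1) + 2 = 7·(2·7^i + 2) - 12 = 7·h(i) - 12. The first term is divisible by 4 by the inductive hypothesis, and -12 is divisible by 4. Hence 4 | h(i+1).
This completes the induction.
Therefore the largest such d is 4.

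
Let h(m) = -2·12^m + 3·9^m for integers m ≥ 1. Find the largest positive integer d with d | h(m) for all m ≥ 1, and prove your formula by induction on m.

Computing the first values: h(1) = 3 and h(2) = -45; gcd(3, -45) = 3, so d ≤ 3.
We prove 3 | -2·12^m + 3·9^m for all m ≥ 1 by induction on m.
Base case (m = 1): h(1) = 3 = 3·(1), so 3 | h(1).
Inductive step: suppose the statement holds for some i ≥ 1, i.e. 3 | h(i). Then
h(i+1) − 12·h(i) = (-2·12^(i+1) + 3·9^(i+1)) − 12·(-2·12^i + 3·9^i) = (3)·9^i·(9 − 12) = (-9)·9^i. Since 3 | h(i) by the inductive hypothesis, 3 | 12·h(i); and 3 | -9 since -9 = 3·-3. Therefore 3 | h(i+1).
This completes the induction.
Therefore the largest such d is 3.

d = 3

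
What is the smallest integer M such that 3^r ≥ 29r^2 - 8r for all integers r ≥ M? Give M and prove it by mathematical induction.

At r = 6: 729 < 996, so the inequality fails and M ≥ 7. We prove 3^r ≥ 29r^2 - 8r for all r ≥ 7.
For the base case r = 7: 3^r = 2187 and 29r^2 - 8r = 1365, so 2187 ≥ 1365.
For the inductive step, assume it holds for an arbitrary p ≥ 7, so 3^p ≥ 29p^2 - 8p.
Then 3^(p + 1) = 3·(3^p) ≥ 3·(29p^2 - 8p).
Also, for p ≥ 7 we have 3·(29p^2 - 8p) ≥ 29(p+1)^2 - 8(p+1), since 3·(29p^2 - 8p) − (29(p+1)^2 - 8(p+1)) = 58p^2 - 74p - 21, which is nonnegative for all p ≥ 7.
Combining, 3^(p + 1) ≥ 29(p+1)^2 - 8(p+1).
By the principle of mathematical induction, the result holds for all r ≥ 7.
Hence the smallest such M is 7.

M = 7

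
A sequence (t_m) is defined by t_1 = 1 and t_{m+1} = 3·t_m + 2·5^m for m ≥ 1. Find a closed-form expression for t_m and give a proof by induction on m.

t_m = -4·3^(m - 1) + 5^m

Computing the first terms: t_1 = 1, t_2 = 13, t_3 = 89. This suggests t_m = -4·3^(m - 1) + 5^m.
For the base case m = 1: the formula gives 1 = 1 = t_1.
For the inductive step, assume it holds for an arbitrary k ≥ 1, so t_k = -4·3^(k - 1) + 5^k.
Then t_{k+1} = 3·t_k + 2·5^k = 3·(-4·3^(k - 1) + 5^k) + 2·5^k = -4·3^k + 5^(k + 1) = -4·3^((k+1) - 1) + 5^(k+1),
which is the claimed formula at m = k+1.
By the principle of mathematical induction, the result holds for all m ≥ 1.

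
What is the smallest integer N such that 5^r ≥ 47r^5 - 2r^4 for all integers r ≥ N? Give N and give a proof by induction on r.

N = 10

At r = 9: 1953125 < 2762181, so the inequality fails and N ≥ 10. We prove 5^r ≥ 47r^5 - 2r^4 for all r ≥ 10.
For the base case r = 10: 5^r = 9765625 and 47r^5 - 2r^4 = 4680000, so 9765625 ≥ 4680000.
Inductive step: assume the claim holds for r = p, so 5^p ≥ 47p^5 - 2p^4.
Then 5^(p + 1) = 5·(5^p) ≥ 5·(47p^5 - 2p^4).
Also, for p ≥ 10 we have 5·(47p^5 - 2p^4) ≥ 47(p+1)^5 - 2(p+1)^4, since 5·(47p^5 - 2p^4) − (47(p+1)^5 - 2(p+1)^4) = 188p^5 - 243p^4 - 462p^3 - 458p^2 - 227p - 45, which is nonnegative for all p ≥ 10.
Combining, 5^(p + 1) ≥ 47(p+1)^5 - 2(p+1)^4.
By the principle of mathematical induction, the result holds for all r ≥ 10.
Hence the smallest such N is 10.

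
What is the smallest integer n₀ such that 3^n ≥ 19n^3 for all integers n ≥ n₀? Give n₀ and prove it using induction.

n₀ = 9

At n = 8: 6561 < 9728, so the inequality fails and n₀ ≥ 9. We prove 3^n ≥ 19n^3 for all n ≥ 9.
Base step (n = 9): 3^n = 19683 and 19n^3 = 13851, so 19683 ≥ 13851.
For the inductive step, assume it holds for an arbitrary m ≥ 9, so 3^m ≥ 19m^3.
Then 3^(m + 1) = 3·(3^m) ≥ 3·(19m^3).
Also, for m ≥ 9 we have 3·(19m^3) ≥ 19(m+1)^3, since 3 ≥ (1 + 1/m)^3 for all m ≥ 9.
Combining, 3^(m + 1) ≥ 19(m+1)^3.
This completes the induction.
Hence the smallest such n₀ is 9.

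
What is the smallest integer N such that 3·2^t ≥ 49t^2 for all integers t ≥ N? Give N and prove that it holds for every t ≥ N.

N = 11

At t = 10: 3072 < 4900, so the inequality fails and N ≥ 11. We prove 3·2^t ≥ 49t^2 for all t ≥ 11.
Base case (t = 11): 3·2^t = 6144 and 49t^2 = 5929, so 6144 ≥ 5929.
Inductive step: suppose the statement holds for some p ≥ 11, so 3·2^p ≥ 49p^2.
Then 3·2^(p + 1) = 2·(3·2^p) ≥ 2·(49p^2).
Also, for p ≥ 11 we have 2·(49p^2) ≥ 49(p+1)^2, since 2 ≥ (1 + 1/p)^2 for all p ≥ 11.
Combining, 3·2^(p + 1) ≥ 49(p+1)^2.
By induction, the statement is established for all t ≥ 11.
Hence the smallest such N is 11.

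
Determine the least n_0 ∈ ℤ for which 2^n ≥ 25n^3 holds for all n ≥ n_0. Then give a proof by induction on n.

At n = 16: 65536 < 102400, so the inequality fails and n_0 ≥ 17. We prove 2^n ≥ 25n^3 for all n ≥ 17.
When n = 17: 2^n = 131072 and 25n^3 = 122825, so 131072 ≥ 122825.
Inductive step: suppose the statement holds for some j ≥ 17, so 2^j ≥ 25j^3.
Then 2^(j + 1) = 2·(2^j) ≥ 2·(25j^3).
Also, for j ≥ 17 we have 2·(25j^3) ≥ 25(j+1)^3, since 2 ≥ (1 + 1/j)^3 for all j ≥ 17.
Combining, 2^(j + 1) ≥ 25(j+1)^3.
By the principle of mathematical induction, the result holds for all n ≥ 17.
Hence the smallest such n_0 is 17.

n_0 = 17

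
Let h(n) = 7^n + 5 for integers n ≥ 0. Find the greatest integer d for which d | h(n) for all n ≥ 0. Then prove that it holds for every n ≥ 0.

Computing the first values: h(0) = 6 and h(1) = 12; gcd(6, 12) = 6, so d ≤ 6.
We prove 6 | 7^n + 5 for all n ≥ 0 by induction on n.
When n = 0: h(0) = 6 = 6·(1), so 6 | h(0).
Inductive step: assume the claim holds for n = i, i.e. 6 | h(i). Then
h(i+1) = 7^(i+1) + 5 = 7·(7^i + 5) - 30 = 7·h(i) - 30. The first term is divisible by 6 by the inductive hypothesis, and -30 is divisible by 6. Hence 6 | h(i+1).
By the principle of mathematical induction, the result holds for all n ≥ 0.
Therefore the largest such d is 6.

d = 6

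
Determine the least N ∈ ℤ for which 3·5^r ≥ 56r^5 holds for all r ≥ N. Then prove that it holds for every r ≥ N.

N = 9

At r = 8: 1171875 < 1835008, so the inequality fails and N ≥ 9. We prove 3·5^r ≥ 56r^5 for all r ≥ 9.
For the base case r = 9: 3·5^r = 5859375 and 56r^5 = 3306744, so 5859375 ≥ 3306744.
Suppose the result is true for r = j, so 3·5^j ≥ 56j^5.
Then 3·5^(j + 1) = 5·(3·5^j) ≥ 5·(56j^5).
Also, for j ≥ 9 we have 5·(56j^5) ≥ 56(j+1)^5, since 5 ≥ (1 + 1/j)^5 for all j ≥ 9.
Combining, 3·5^(j + 1) ≥ 56(j+1)^5.
Hence, by induction on r, the claim holds for every r ≥ 9.
Hence the smallest such N is 9.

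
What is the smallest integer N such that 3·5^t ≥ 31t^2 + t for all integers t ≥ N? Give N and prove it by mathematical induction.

At t = 2: 75 < 126, so the inequality fails and N ≥ 3. We prove 3·5^t ≥ 31t^2 + t for all t ≥ 3.
Base step (t = 3): 3·5^t = 375 and 31t^2 + t = 282, so 375 ≥ 282.
Suppose the result is true for t = k, so 3·5^k ≥ 31k^2 + k.
Then 3·5^(k + 1) = 5·(3·5^k) ≥ 5·(31k^2 + k).
Also, for k ≥ 3 we have 5·(31k^2 + k) ≥ 31(k+1)^2 + (k+1), since 5·(31k^2 + k) − (31(k+1)^2 + (k+1)) = 124k^2 - 58k - 32, which is nonnegative for all k ≥ 3.
Combining, 3·5^(k + 1) ≥ 31(k+1)^2 + (k+1).
Hence, by induction on t, the claim holds for every t ≥ 3.
Hence the smallest such N is 3.

N = 3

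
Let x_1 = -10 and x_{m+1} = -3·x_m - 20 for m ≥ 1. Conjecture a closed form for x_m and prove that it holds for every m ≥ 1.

Computing the first terms: x_1 = -10, x_2 = 10, x_3 = -50. This suggests x_m = -5(-3)^(m - 1) - 5.
When m = 1: the formula gives -10 = -10 = x_1.
Inductive step: suppose the statement holds for some i ≥ 1, so x_i = -5(-3)^(i - 1) - 5.
Then x_{i+1} = -3·x_i - 20 = -3·(-5(-3)^(i - 1) - 5) - 20 = -5(-3)^i - 5 = -5(-3)^((i+1) - 1) - 5,
which is the claimed formula at m = i+1.
Hence, by induction on m, the claim holds for every m ≥ 1.

x_m = -5(-3)^(m - 1) - 5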